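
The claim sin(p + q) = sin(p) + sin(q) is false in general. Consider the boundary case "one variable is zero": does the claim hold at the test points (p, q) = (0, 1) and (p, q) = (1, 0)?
At (0, 1): LHS = sin(1) ≈ 0.8415, RHS = sin(1) ≈ 0.8415 → equal
At (1, 0): LHS = sin(1) ≈ 0.8415, RHS = sin(1) ≈ 0.8415 → equal

So the claim does hold at both of these boundary points, even though it is not an identity.

Answer: Yes, holds at both test points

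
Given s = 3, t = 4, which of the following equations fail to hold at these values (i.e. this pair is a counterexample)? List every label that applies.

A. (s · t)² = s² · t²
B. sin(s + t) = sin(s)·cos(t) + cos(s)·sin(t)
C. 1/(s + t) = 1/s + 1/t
C

Evaluating each claim at the given values:
A. LHS = 144, RHS = 144 → holds here (LHS = RHS)
B. LHS = sin(7) ≈ 0.657, RHS = sin(3)·cos(4) + sin(4)·cos(3) ≈ 0.657 → holds here (LHS = RHS)
C. LHS = 1/7, RHS = 7/12 → fails here (LHS ≠ RHS)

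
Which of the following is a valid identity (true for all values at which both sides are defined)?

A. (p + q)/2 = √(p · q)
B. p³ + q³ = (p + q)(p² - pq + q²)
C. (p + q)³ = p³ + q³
A: fails at (1, 5) — LHS = 3, RHS = √(5) ≈ 2.236.
B: holds — e.g. at (1, 4), both sides equal 65.
C: fails at (2, 7) — LHS = 729, RHS = 351.

Answer: B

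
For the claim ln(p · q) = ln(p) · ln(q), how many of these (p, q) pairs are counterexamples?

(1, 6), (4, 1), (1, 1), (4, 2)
Testing each pair:
(1, 6): LHS = ln(6) ≈ 1.792, RHS = 0 → counterexample
(4, 1): LHS = ln(4) ≈ 1.386, RHS = 0 → counterexample
(1, 1): LHS = 0, RHS = 0 → satisfies claim
(4, 2): LHS = ln(8) ≈ 2.079, RHS = ln(2)·ln(4) ≈ 0.9609 → counterexample

That makes 3 counterexamples.

Answer: 3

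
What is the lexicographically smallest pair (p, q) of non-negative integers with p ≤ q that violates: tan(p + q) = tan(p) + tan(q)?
At (0, 2): both sides equal tan(2) ≈ -2.185, so it holds there.
At (0, 6): both sides equal tan(6) ≈ -0.291, so it holds there.

Substituting (1, 1) into the claim:
LHS = tan(1 + 1) = tan(2) ≈ -2.185
RHS = tan(1) + tan(1) = 2·tan(1) ≈ 3.115

Since LHS ≠ RHS, this pair disproves the claim, and no lexicographically smaller pair (p ≤ q, non-negative integers) does.

For instance (5, 7) is also a counterexample (LHS = tan(12) ≈ -0.6359, RHS = tan(5) + tan(7) ≈ -2.509), but it's lexicographically larger.

Answer: (p, q) = (1, 1)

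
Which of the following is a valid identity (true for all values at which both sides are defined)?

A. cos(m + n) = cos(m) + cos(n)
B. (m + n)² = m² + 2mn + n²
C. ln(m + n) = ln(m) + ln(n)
A: fails at (2, 3) — LHS = cos(5) ≈ 0.2837, RHS = cos(3) + cos(2) ≈ -1.406.
B: holds — e.g. at (2, 5), both sides equal 49.
C: fails at (5, 5) — LHS = ln(10) ≈ 2.303, RHS = 2·ln(5) ≈ 3.219.

Answer: B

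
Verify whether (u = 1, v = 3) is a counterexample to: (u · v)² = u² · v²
No

Substituting u = 1, v = 3:
LHS = (1 · 3)² = 9
RHS = 1² · 3² = 9

The sides agree, so this pair does not disprove the claim.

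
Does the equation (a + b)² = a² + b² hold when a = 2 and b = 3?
Substituting a = 2, b = 3:

LHS = (2 + 3)² = 25
RHS = 2² + 3² = 13

LHS ≠ RHS, so the equation does not hold at this point.

Answer: Fails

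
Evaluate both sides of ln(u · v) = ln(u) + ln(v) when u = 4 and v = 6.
LHS = ln(4 · 6) = ln(24) ≈ 3.178
RHS = ln(4) + ln(6) ≈ 3.178

LHS = RHS: the two sides agree.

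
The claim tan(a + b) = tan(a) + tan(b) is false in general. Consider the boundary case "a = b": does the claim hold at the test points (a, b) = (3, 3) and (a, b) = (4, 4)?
No, fails at both test points

At (3, 3): LHS = tan(6) ≈ -0.291 ≠ RHS = 2·tan(3) ≈ -0.2851
At (4, 4): LHS = tan(8) ≈ -6.8 ≠ RHS = 2·tan(4) ≈ 2.316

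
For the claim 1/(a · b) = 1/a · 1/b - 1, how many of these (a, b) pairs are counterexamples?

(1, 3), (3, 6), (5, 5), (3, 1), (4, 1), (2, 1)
6

Testing each pair:
(1, 3): LHS = 1/3, RHS = -2/3 → counterexample
(3, 6): LHS = 1/18, RHS = -17/18 → counterexample
(5, 5): LHS = 1/25, RHS = -24/25 → counterexample
(3, 1): LHS = 1/3, RHS = -2/3 → counterexample
(4, 1): LHS = 1/4, RHS = -3/4 → counterexample
(2, 1): LHS = 1/2, RHS = -1/2 → counterexample

That makes 6 counterexamples.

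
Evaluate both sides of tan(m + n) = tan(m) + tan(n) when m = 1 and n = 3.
LHS = tan(1 + 3) = tan(4) ≈ 1.158
RHS = tan(1) + tan(3) ≈ 1.415

LHS ≠ RHS (they differ by about 0.257), so the equation does not hold here.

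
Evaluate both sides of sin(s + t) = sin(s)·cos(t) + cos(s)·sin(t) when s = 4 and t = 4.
LHS = sin(4 + 4) = sin(8) ≈ 0.9894
RHS = sin(4)·cos(4) + cos(4)·sin(4) = 2·sin(4)·cos(4) ≈ 0.9894

LHS = RHS: the two sides agree.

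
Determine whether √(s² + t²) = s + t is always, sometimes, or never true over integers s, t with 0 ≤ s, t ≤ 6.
Sometimes true

It holds at (s, t) = (6, 0) (both sides equal 6), but fails at (s, t) = (1, 6) (LHS = √(37) ≈ 6.083, RHS = 7).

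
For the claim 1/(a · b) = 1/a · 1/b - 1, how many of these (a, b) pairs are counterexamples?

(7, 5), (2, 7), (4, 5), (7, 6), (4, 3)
Testing each pair:
(7, 5): LHS = 1/35, RHS = -34/35 → counterexample
(2, 7): LHS = 1/14, RHS = -13/14 → counterexample
(4, 5): LHS = 1/20, RHS = -19/20 → counterexample
(7, 6): LHS = 1/42, RHS = -41/42 → counterexample
(4, 3): LHS = 1/12, RHS = -11/12 → counterexample

That makes 5 counterexamples.

Answer: 5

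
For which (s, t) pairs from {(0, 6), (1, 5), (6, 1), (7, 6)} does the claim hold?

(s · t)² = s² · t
Testing each pair:
(0, 6): LHS = 0, RHS = 0 → holds
(1, 5): LHS = 25, RHS = 5 → fails
(6, 1): LHS = 36, RHS = 36 → holds
(7, 6): LHS = 1764, RHS = 294 → fails

2 of 4 pairs satisfy the claim.

Answer: (0, 6), (6, 1)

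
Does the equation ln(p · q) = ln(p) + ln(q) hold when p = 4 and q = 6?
Holds

Substituting p = 4, q = 6:

LHS = ln(4 · 6) = ln(24) ≈ 3.178
RHS = ln(4) + ln(6) ≈ 3.178

LHS = RHS, so the equation holds at this point.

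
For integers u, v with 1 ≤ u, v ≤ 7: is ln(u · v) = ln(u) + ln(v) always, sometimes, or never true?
The identity holds for every pair in the range. For instance at (u, v) = (4, 5): both sides equal ln(20) ≈ 2.996.

Answer: Always true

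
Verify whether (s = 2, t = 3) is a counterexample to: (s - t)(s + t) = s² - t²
Substituting s = 2, t = 3:
LHS = (2 - 3)(2 + 3) = -5
RHS = 2² - 3² = -5

The sides agree, so this pair does not disprove the claim.

Answer: No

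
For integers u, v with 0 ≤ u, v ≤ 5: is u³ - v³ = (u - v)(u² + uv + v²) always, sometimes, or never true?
Always true

The identity holds for every pair in the range. For instance at (u, v) = (3, 0): both sides equal 27.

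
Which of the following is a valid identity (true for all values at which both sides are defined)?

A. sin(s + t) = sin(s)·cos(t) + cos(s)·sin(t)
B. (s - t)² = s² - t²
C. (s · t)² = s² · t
A: holds — e.g. at (3, 4), both sides equal sin(7) ≈ 0.657.
B: fails at (1, 3) — LHS = 4, RHS = -8.
C: fails at (1, 4) — LHS = 16, RHS = 4.

Answer: A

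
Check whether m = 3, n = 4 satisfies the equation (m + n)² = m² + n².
Substituting m = 3, n = 4:

LHS = (3 + 4)² = 49
RHS = 3² + 4² = 25

LHS ≠ RHS, so the equation does not hold at this point.

Answer: Fails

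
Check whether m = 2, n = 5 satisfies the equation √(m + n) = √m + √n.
Substituting m = 2, n = 5:

LHS = √(2 + 5) = √(7) ≈ 2.646
RHS = √2 + √5 = √(2) + √(5) ≈ 3.65

LHS ≠ RHS, so the equation does not hold at this point.

Answer: Fails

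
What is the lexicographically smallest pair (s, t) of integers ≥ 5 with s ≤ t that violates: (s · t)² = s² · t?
(s, t) = (5, 5)

Substituting (5, 5) into the claim:
LHS = (5 · 5)² = 625
RHS = 5² · 5 = 125

Since LHS ≠ RHS, this pair disproves the claim, and no lexicographically smaller pair (s ≤ t, integers ≥ 5) does.

For instance (5, 8) is also a counterexample (LHS = 1600, RHS = 200), but it's lexicographically larger.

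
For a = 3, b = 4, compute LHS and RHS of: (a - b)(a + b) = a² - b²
LHS = (3 - 4)(3 + 4) = -7
RHS = 3² - 4² = -7

LHS = RHS: the two sides agree.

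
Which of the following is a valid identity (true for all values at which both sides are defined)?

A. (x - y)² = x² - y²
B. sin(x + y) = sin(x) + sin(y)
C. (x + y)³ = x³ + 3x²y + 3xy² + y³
A: fails at (0, 1) — LHS = 1, RHS = -1.
B: fails at (4, 5) — LHS = sin(9) ≈ 0.4121, RHS = sin(5) + sin(4) ≈ -1.716.
C: holds — e.g. at (3, 5), both sides equal 512.

Answer: C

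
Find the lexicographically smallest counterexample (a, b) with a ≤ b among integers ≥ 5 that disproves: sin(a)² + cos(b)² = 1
Substituting (5, 6) into the claim:
LHS = sin(5)² + cos(6)² ≈ 1.841
RHS = 1

Since LHS ≠ RHS, this pair disproves the claim, and no lexicographically smaller pair (a ≤ b, integers ≥ 5) does.

For instance (6, 7) is also a counterexample (LHS = sin(6)² + cos(7)² ≈ 0.6464, RHS = 1), but it's lexicographically larger.

Answer: (a, b) = (5, 6)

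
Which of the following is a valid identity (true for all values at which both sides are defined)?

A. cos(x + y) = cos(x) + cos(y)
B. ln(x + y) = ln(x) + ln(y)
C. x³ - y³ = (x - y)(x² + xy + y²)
A: fails at (4, 6) — LHS = cos(10) ≈ -0.8391, RHS = cos(4) + cos(6) ≈ 0.3065.
B: fails at (1, 5) — LHS = ln(6) ≈ 1.792, RHS = ln(5) ≈ 1.609.
C: holds — e.g. at (3, 4), both sides equal -37.

Answer: C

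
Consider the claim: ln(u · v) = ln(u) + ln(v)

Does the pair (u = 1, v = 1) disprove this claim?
No

Substituting u = 1, v = 1:
LHS = ln(1 · 1) = 0
RHS = ln(1) + ln(1) = 0

The sides agree, so this pair does not disprove the claim.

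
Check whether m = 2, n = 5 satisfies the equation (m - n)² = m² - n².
Fails

Substituting m = 2, n = 5:

LHS = (2 - 5)² = 9
RHS = 2² - 5² = -21

LHS ≠ RHS, so the equation does not hold at this point.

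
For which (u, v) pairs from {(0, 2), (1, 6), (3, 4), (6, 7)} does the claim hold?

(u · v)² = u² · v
(0, 2)

Testing each pair:
(0, 2): LHS = 0, RHS = 0 → holds
(1, 6): LHS = 36, RHS = 6 → fails
(3, 4): LHS = 144, RHS = 36 → fails
(6, 7): LHS = 1764, RHS = 252 → fails

1 of 4 pairs satisfies the claim.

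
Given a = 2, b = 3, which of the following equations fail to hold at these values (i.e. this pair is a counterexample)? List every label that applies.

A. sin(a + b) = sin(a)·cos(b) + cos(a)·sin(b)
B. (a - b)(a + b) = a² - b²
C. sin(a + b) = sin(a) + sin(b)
C

Evaluating each claim at the given values:
A. LHS = sin(5) ≈ -0.9589, RHS = sin(2)·cos(3) + sin(3)·cos(2) ≈ -0.9589 → holds here (LHS = RHS)
B. LHS = -5, RHS = -5 → holds here (LHS = RHS)
C. LHS = sin(5) ≈ -0.9589, RHS = sin(3) + sin(2) ≈ 1.05 → fails here (LHS ≠ RHS)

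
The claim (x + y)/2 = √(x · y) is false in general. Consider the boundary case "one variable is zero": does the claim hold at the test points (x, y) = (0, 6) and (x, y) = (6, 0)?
No, fails at both test points

At (0, 6): LHS = 3 ≠ RHS = 0
At (6, 0): LHS = 3 ≠ RHS = 0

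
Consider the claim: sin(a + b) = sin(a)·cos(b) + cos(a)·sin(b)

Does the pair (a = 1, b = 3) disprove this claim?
No

Substituting a = 1, b = 3:
LHS = sin(1 + 3) = sin(4) ≈ -0.7568
RHS = sin(1)·cos(3) + cos(1)·sin(3) = sin(1)·cos(3) + sin(3)·cos(1) ≈ -0.7568

The sides agree, so this pair does not disprove the claim.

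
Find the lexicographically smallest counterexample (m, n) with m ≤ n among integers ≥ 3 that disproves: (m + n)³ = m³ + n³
(m, n) = (3, 3)

Substituting (3, 3) into the claim:
LHS = (3 + 3)³ = 216
RHS = 3³ + 3³ = 54

Since LHS ≠ RHS, this pair disproves the claim, and no lexicographically smaller pair (m ≤ n, integers ≥ 3) does.

For instance (4, 4) is also a counterexample (LHS = 512, RHS = 128), but it's lexicographically larger.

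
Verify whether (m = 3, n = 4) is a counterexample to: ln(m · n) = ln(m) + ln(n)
No

Substituting m = 3, n = 4:
LHS = ln(3 · 4) = ln(12) ≈ 2.485
RHS = ln(3) + ln(4) ≈ 2.485

The sides agree, so this pair does not disprove the claim.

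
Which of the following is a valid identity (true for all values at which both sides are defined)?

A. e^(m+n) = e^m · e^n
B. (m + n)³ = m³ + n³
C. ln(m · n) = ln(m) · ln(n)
A: holds — e.g. at (1, 2), both sides equal e^3 ≈ 20.09.
B: fails at (1, 4) — LHS = 125, RHS = 65.
C: fails at (4, 6) — LHS = ln(24) ≈ 3.178, RHS = ln(4)·ln(6) ≈ 2.484.

Answer: A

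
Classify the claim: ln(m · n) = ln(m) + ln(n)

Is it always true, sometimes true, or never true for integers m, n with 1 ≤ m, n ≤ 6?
The identity holds for every pair in the range. For instance at (m, n) = (6, 2): both sides equal ln(12) ≈ 2.485.

Answer: Always true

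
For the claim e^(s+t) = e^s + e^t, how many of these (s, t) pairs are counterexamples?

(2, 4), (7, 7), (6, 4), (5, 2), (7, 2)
Testing each pair:
(2, 4): LHS = e^6 ≈ 403.4, RHS = e^2 + e^4 ≈ 61.99 → counterexample
(7, 7): LHS = e^14 ≈ 1202604.3, RHS = 2·e^7 ≈ 2193 → counterexample
(6, 4): LHS = e^10 ≈ 22026.5, RHS = e^4 + e^6 ≈ 458 → counterexample
(5, 2): LHS = e^7 ≈ 1097, RHS = e^2 + e^5 ≈ 155.8 → counterexample
(7, 2): LHS = e^9 ≈ 8103, RHS = e^2 + e^7 ≈ 1104 → counterexample

That makes 5 counterexamples.

Answer: 5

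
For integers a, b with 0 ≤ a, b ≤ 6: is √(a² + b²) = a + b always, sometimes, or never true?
It holds at (a, b) = (2, 0) (both sides equal 2), but fails at (a, b) = (2, 6) (LHS = 2·√(10) ≈ 6.325, RHS = 8).

Answer: Sometimes true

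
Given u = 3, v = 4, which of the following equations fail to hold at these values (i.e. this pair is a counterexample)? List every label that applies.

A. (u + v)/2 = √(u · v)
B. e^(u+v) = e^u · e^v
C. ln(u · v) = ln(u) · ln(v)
A, C

Evaluating each claim at the given values:
A. LHS = 7/2, RHS = 2·√(3) ≈ 3.464 → fails here (LHS ≠ RHS)
B. LHS = e^7 ≈ 1097, RHS = e^7 ≈ 1097 → holds here (LHS = RHS)
C. LHS = ln(12) ≈ 2.485, RHS = ln(3)·ln(4) ≈ 1.523 → fails here (LHS ≠ RHS)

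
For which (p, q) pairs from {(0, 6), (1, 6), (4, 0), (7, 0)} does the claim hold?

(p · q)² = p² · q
Testing each pair:
(0, 6): LHS = 0, RHS = 0 → holds
(1, 6): LHS = 36, RHS = 6 → fails
(4, 0): LHS = 0, RHS = 0 → holds
(7, 0): LHS = 0, RHS = 0 → holds

3 of 4 pairs satisfy the claim.

Answer: (0, 6), (4, 0), (7, 0)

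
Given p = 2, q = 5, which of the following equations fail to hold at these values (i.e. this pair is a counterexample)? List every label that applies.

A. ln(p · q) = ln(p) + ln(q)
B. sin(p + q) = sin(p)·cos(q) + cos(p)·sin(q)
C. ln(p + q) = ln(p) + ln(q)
Evaluating each claim at the given values:
A. LHS = ln(10) ≈ 2.303, RHS = ln(2) + ln(5) ≈ 2.303 → holds here (LHS = RHS)
B. LHS = sin(7) ≈ 0.657, RHS = sin(2)·cos(5) + sin(5)·cos(2) ≈ 0.657 → holds here (LHS = RHS)
C. LHS = ln(7) ≈ 1.946, RHS = ln(2) + ln(5) ≈ 2.303 → fails here (LHS ≠ RHS)

Answer: C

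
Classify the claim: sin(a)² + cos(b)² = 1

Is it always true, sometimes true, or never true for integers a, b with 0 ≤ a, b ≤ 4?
It holds at (a, b) = (0, 0) (both sides equal 1), but fails at (a, b) = (1, 4) (LHS = cos(4)² + sin(1)² ≈ 1.135, RHS = 1).

Answer: Sometimes true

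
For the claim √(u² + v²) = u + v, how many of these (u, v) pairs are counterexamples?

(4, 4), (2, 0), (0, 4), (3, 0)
1

Testing each pair:
(4, 4): LHS = 4·√(2) ≈ 5.657, RHS = 8 → counterexample
(2, 0): LHS = 2, RHS = 2 → satisfies claim
(0, 4): LHS = 4, RHS = 4 → satisfies claim
(3, 0): LHS = 3, RHS = 3 → satisfies claim

That makes 1 counterexample.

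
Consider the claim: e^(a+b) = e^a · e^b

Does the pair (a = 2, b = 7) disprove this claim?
No

Substituting a = 2, b = 7:
LHS = e^(2+7) = e^9 ≈ 8103
RHS = e^2 · e^7 = e^9 ≈ 8103

The sides agree, so this pair does not disprove the claim.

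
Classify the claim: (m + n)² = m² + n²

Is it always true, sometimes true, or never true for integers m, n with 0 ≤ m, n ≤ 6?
It holds at (m, n) = (0, 5) (both sides equal 25), but fails at (m, n) = (2, 5) (LHS = 49, RHS = 29).

Answer: Sometimes true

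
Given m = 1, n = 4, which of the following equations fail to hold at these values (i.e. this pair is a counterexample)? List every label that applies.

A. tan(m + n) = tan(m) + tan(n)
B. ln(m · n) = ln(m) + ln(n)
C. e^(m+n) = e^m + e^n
Evaluating each claim at the given values:
A. LHS = tan(5) ≈ -3.381, RHS = tan(4) + tan(1) ≈ 2.715 → fails here (LHS ≠ RHS)
B. LHS = ln(4) ≈ 1.386, RHS = ln(4) ≈ 1.386 → holds here (LHS = RHS)
C. LHS = e^5 ≈ 148.4, RHS = e + e^4 ≈ 57.32 → fails here (LHS ≠ RHS)

Answer: A, C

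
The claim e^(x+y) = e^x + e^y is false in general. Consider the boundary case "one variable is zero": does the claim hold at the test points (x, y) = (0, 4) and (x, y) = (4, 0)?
No, fails at both test points

At (0, 4): LHS = e^4 ≈ 54.6 ≠ RHS = 1 + e^4 ≈ 55.6
At (4, 0): LHS = e^4 ≈ 54.6 ≠ RHS = 1 + e^4 ≈ 55.6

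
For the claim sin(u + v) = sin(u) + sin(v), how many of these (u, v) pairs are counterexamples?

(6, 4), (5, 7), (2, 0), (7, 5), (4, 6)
4

Testing each pair:
(6, 4): LHS = sin(10) ≈ -0.544, RHS = sin(4) + sin(6) ≈ -1.036 → counterexample
(5, 7): LHS = sin(12) ≈ -0.5366, RHS = sin(5) + sin(7) ≈ -0.3019 → counterexample
(2, 0): LHS = sin(2) ≈ 0.9093, RHS = sin(2) ≈ 0.9093 → satisfies claim
(7, 5): LHS = sin(12) ≈ -0.5366, RHS = sin(5) + sin(7) ≈ -0.3019 → counterexample
(4, 6): LHS = sin(10) ≈ -0.544, RHS = sin(4) + sin(6) ≈ -1.036 → counterexample

That makes 4 counterexamples.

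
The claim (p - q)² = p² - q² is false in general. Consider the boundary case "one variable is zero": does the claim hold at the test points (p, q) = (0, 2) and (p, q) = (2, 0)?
Only at (2, 0)

At (0, 2): LHS = 4 ≠ RHS = -4
At (2, 0): LHS = 4, RHS = 4 → equal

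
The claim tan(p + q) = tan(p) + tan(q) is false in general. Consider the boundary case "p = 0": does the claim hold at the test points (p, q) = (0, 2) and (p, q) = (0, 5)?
At (0, 2): LHS = tan(2) ≈ -2.185, RHS = tan(2) ≈ -2.185 → equal
At (0, 5): LHS = tan(5) ≈ -3.381, RHS = tan(5) ≈ -3.381 → equal

So the claim does hold at both of these boundary points, even though it is not an identity.

Answer: Yes, holds at both test points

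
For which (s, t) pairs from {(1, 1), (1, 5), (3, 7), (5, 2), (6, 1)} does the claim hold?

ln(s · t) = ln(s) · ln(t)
(1, 1)

Testing each pair:
(1, 1): LHS = 0, RHS = 0 → holds
(1, 5): LHS = ln(5) ≈ 1.609, RHS = 0 → fails
(3, 7): LHS = ln(21) ≈ 3.045, RHS = ln(3)·ln(7) ≈ 2.138 → fails
(5, 2): LHS = ln(10) ≈ 2.303, RHS = ln(2)·ln(5) ≈ 1.116 → fails
(6, 1): LHS = ln(6) ≈ 1.792, RHS = 0 → fails

1 of 5 pairs satisfies the claim.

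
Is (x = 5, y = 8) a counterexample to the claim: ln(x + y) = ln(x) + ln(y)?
Substituting x = 5, y = 8:
LHS = ln(5 + 8) = ln(13) ≈ 2.565
RHS = ln(5) + ln(8) ≈ 3.689

Since LHS ≠ RHS, this pair disproves the claim.

Answer: Yes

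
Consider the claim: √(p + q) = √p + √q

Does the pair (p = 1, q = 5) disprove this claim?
Substituting p = 1, q = 5:
LHS = √(1 + 5) = √(6) ≈ 2.449
RHS = √1 + √5 = 1 + √(5) ≈ 3.236

Since LHS ≠ RHS, this pair disproves the claim.

Answer: Yes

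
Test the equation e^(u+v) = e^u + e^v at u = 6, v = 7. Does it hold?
Fails

Substituting u = 6, v = 7:

LHS = e^(6+7) = e^13 ≈ 442413.4
RHS = e^6 + e^7 ≈ 1500

LHS ≠ RHS, so the equation does not hold at this point.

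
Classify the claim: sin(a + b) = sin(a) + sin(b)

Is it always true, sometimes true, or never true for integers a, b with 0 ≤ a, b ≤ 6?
Sometimes true

It holds at (a, b) = (0, 5) (both sides equal sin(5) ≈ -0.9589), but fails at (a, b) = (4, 6) (LHS = sin(10) ≈ -0.544, RHS = sin(4) + sin(6) ≈ -1.036).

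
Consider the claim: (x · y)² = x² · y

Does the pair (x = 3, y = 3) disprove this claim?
Yes

Substituting x = 3, y = 3:
LHS = (3 · 3)² = 81
RHS = 3² · 3 = 27

Since LHS ≠ RHS, this pair disproves the claim.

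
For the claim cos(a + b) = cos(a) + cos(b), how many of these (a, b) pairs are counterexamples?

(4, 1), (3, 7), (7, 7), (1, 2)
4

Testing each pair:
(4, 1): LHS = cos(5) ≈ 0.2837, RHS = cos(4) + cos(1) ≈ -0.1133 → counterexample
(3, 7): LHS = cos(10) ≈ -0.8391, RHS = cos(3) + cos(7) ≈ -0.2361 → counterexample
(7, 7): LHS = cos(14) ≈ 0.1367, RHS = 2·cos(7) ≈ 1.508 → counterexample
(1, 2): LHS = cos(3) ≈ -0.99, RHS = cos(2) + cos(1) ≈ 0.1242 → counterexample

That makes 4 counterexamples.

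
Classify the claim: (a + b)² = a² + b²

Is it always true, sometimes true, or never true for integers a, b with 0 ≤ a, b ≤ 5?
It holds at (a, b) = (0, 1) (both sides equal 1), but fails at (a, b) = (3, 2) (LHS = 25, RHS = 13).

Answer: Sometimes true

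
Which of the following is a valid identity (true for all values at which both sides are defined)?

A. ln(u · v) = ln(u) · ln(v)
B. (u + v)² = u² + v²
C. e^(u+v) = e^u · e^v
A: fails at (1, 2) — LHS = ln(2) ≈ 0.6931, RHS = 0.
B: fails at (1, 4) — LHS = 25, RHS = 17.
C: holds — e.g. at (2, 4), both sides equal e^6 ≈ 403.4.

Answer: C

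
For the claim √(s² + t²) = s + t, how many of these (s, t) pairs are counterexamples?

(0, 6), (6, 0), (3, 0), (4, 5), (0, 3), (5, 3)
2

Testing each pair:
(0, 6): LHS = 6, RHS = 6 → satisfies claim
(6, 0): LHS = 6, RHS = 6 → satisfies claim
(3, 0): LHS = 3, RHS = 3 → satisfies claim
(4, 5): LHS = √(41) ≈ 6.403, RHS = 9 → counterexample
(0, 3): LHS = 3, RHS = 3 → satisfies claim
(5, 3): LHS = √(34) ≈ 5.831, RHS = 8 → counterexample

That makes 2 counterexamples.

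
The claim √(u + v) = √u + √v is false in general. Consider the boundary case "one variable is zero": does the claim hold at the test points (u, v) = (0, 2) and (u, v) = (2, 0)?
Yes, holds at both test points

At (0, 2): LHS = √(2) ≈ 1.414, RHS = √(2) ≈ 1.414 → equal
At (2, 0): LHS = √(2) ≈ 1.414, RHS = √(2) ≈ 1.414 → equal

So the claim does hold at both of these boundary points, even though it is not an identity.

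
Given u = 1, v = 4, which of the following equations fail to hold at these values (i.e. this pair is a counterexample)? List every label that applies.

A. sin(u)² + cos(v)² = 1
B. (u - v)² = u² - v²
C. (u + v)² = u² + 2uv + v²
A, B

Evaluating each claim at the given values:
A. LHS = cos(4)² + sin(1)² ≈ 1.135, RHS = 1 → fails here (LHS ≠ RHS)
B. LHS = 9, RHS = -15 → fails here (LHS ≠ RHS)
C. LHS = 25, RHS = 25 → holds here (LHS = RHS)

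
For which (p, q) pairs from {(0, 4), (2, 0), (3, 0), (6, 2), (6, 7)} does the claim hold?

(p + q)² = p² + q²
Testing each pair:
(0, 4): LHS = 16, RHS = 16 → holds
(2, 0): LHS = 4, RHS = 4 → holds
(3, 0): LHS = 9, RHS = 9 → holds
(6, 2): LHS = 64, RHS = 40 → fails
(6, 7): LHS = 169, RHS = 85 → fails

3 of 5 pairs satisfy the claim.

Answer: (0, 4), (2, 0), (3, 0)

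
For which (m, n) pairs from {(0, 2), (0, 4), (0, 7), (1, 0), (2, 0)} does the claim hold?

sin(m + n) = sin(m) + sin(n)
Testing each pair:
(0, 2): LHS = sin(2) ≈ 0.9093, RHS = sin(2) ≈ 0.9093 → holds
(0, 4): LHS = sin(4) ≈ -0.7568, RHS = sin(4) ≈ -0.7568 → holds
(0, 7): LHS = sin(7) ≈ 0.657, RHS = sin(7) ≈ 0.657 → holds
(1, 0): LHS = sin(1) ≈ 0.8415, RHS = sin(1) ≈ 0.8415 → holds
(2, 0): LHS = sin(2) ≈ 0.9093, RHS = sin(2) ≈ 0.9093 → holds

Every pair satisfies the claim.

Answer: All pairs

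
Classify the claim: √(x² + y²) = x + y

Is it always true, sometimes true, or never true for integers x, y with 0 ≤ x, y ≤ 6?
It holds at (x, y) = (0, 1) (both sides equal 1), but fails at (x, y) = (1, 6) (LHS = √(37) ≈ 6.083, RHS = 7).

Answer: Sometimes true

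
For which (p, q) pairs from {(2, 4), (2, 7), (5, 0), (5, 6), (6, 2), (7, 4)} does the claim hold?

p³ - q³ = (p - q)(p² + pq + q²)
Testing each pair:
(2, 4): LHS = -56, RHS = -56 → holds
(2, 7): LHS = -335, RHS = -335 → holds
(5, 0): LHS = 125, RHS = 125 → holds
(5, 6): LHS = -91, RHS = -91 → holds
(6, 2): LHS = 208, RHS = 208 → holds
(7, 4): LHS = 279, RHS = 279 → holds

Every pair satisfies the claim.

Answer: All pairs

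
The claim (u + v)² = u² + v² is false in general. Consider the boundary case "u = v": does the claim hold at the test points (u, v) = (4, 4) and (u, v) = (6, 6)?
No, fails at both test points

At (4, 4): LHS = 64 ≠ RHS = 32
At (6, 6): LHS = 144 ≠ RHS = 72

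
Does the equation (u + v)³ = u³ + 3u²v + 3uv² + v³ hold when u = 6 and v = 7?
Substituting u = 6, v = 7:

LHS = (6 + 7)³ = 2197
RHS = 6³ + 3·6²·7 + 3·6·7² + 7³ = 2197

LHS = RHS, so the equation holds at this point.

Answer: Holds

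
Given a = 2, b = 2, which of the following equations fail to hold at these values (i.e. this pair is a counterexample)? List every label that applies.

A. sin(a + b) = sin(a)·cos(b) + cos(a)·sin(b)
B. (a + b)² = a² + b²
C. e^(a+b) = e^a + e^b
Evaluating each claim at the given values:
A. LHS = sin(4) ≈ -0.7568, RHS = 2·sin(2)·cos(2) ≈ -0.7568 → holds here (LHS = RHS)
B. LHS = 16, RHS = 8 → fails here (LHS ≠ RHS)
C. LHS = e^4 ≈ 54.6, RHS = 2·e^2 ≈ 14.78 → fails here (LHS ≠ RHS)

Answer: B, C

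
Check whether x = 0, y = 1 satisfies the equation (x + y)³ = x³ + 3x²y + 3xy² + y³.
Substituting x = 0, y = 1:

LHS = (0 + 1)³ = 1
RHS = 0³ + 3·0²·1 + 3·0·1² + 1³ = 1

LHS = RHS, so the equation holds at this point.

Answer: Holds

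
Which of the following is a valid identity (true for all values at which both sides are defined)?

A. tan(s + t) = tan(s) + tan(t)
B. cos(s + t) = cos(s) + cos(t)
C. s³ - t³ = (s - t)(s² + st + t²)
A: fails at (5, 8) — LHS = tan(13) ≈ 0.463, RHS = tan(8) + tan(5) ≈ -10.18.
B: fails at (3, 3) — LHS = cos(6) ≈ 0.9602, RHS = 2·cos(3) ≈ -1.98.
C: holds — e.g. at (3, 3), both sides equal 0.

Answer: C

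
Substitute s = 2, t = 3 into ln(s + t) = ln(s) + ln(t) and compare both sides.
LHS = ln(2 + 3) = ln(5) ≈ 1.609
RHS = ln(2) + ln(3) ≈ 1.792

LHS ≠ RHS (they differ by about 0.1823), so the equation does not hold here.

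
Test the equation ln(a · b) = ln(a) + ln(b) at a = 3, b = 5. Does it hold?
Substituting a = 3, b = 5:

LHS = ln(3 · 5) = ln(15) ≈ 2.708
RHS = ln(3) + ln(5) ≈ 2.708

LHS = RHS, so the equation holds at this point.

Answer: Holds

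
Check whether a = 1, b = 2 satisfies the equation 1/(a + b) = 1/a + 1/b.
Substituting a = 1, b = 2:

LHS = 1/(1 + 2) = 1/3
RHS = 1/1 + 1/2 = 3/2

LHS ≠ RHS, so the equation does not hold at this point.

Answer: Fails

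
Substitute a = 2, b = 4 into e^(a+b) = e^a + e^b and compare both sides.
LHS = e^(2+4) = e^6 ≈ 403.4
RHS = e^2 + e^4 ≈ 61.99

LHS ≠ RHS (they differ by about 341.4), so the equation does not hold here.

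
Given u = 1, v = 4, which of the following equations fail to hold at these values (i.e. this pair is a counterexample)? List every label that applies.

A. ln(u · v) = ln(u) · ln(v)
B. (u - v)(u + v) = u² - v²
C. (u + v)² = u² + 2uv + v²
A

Evaluating each claim at the given values:
A. LHS = ln(4) ≈ 1.386, RHS = 0 → fails here (LHS ≠ RHS)
B. LHS = -15, RHS = -15 → holds here (LHS = RHS)
C. LHS = 25, RHS = 25 → holds here (LHS = RHS)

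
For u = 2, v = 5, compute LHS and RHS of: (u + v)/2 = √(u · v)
LHS = (2 + 5)/2 = 7/2
RHS = √(2 · 5) = √(10) ≈ 3.162

LHS ≠ RHS (they differ by about 0.3377), so the equation does not hold here.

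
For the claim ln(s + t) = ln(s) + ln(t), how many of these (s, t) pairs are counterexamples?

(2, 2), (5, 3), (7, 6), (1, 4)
Testing each pair:
(2, 2): LHS = ln(4) ≈ 1.386, RHS = 2·ln(2) ≈ 1.386 → satisfies claim
(5, 3): LHS = ln(8) ≈ 2.079, RHS = ln(3) + ln(5) ≈ 2.708 → counterexample
(7, 6): LHS = ln(13) ≈ 2.565, RHS = ln(6) + ln(7) ≈ 3.738 → counterexample
(1, 4): LHS = ln(5) ≈ 1.609, RHS = ln(4) ≈ 1.386 → counterexample

That makes 3 counterexamples.

Answer: 3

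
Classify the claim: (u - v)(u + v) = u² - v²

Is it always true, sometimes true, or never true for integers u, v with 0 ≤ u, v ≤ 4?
The identity holds for every pair in the range. For instance at (u, v) = (0, 3): both sides equal -9.

Answer: Always true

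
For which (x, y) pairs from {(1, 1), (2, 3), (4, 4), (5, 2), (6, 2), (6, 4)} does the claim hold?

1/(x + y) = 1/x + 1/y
Testing each pair:
(1, 1): LHS = 1/2, RHS = 2 → fails
(2, 3): LHS = 1/5, RHS = 5/6 → fails
(4, 4): LHS = 1/8, RHS = 1/2 → fails
(5, 2): LHS = 1/7, RHS = 7/10 → fails
(6, 2): LHS = 1/8, RHS = 2/3 → fails
(6, 4): LHS = 1/10, RHS = 5/12 → fails

No pair satisfies the claim.

Answer: None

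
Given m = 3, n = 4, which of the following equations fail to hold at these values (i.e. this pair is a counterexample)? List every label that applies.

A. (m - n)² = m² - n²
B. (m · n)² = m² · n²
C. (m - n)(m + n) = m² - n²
A

Evaluating each claim at the given values:
A. LHS = 1, RHS = -7 → fails here (LHS ≠ RHS)
B. LHS = 144, RHS = 144 → holds here (LHS = RHS)
C. LHS = -7, RHS = -7 → holds here (LHS = RHS)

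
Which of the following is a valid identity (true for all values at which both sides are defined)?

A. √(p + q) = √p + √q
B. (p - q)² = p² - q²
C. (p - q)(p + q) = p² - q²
C

A: fails at (5, 8) — LHS = √(13) ≈ 3.606, RHS = √(5) + 2·√(2) ≈ 5.064.
B: fails at (6, 7) — LHS = 1, RHS = -13.
C: holds — e.g. at (2, 4), both sides equal -12.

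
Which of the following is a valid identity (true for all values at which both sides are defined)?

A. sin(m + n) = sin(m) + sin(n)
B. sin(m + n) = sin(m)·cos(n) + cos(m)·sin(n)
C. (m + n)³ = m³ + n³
B

A: fails at (1, 5) — LHS = sin(6) ≈ -0.2794, RHS = sin(5) + sin(1) ≈ -0.1175.
B: holds — e.g. at (2, 5), both sides equal sin(7) ≈ 0.657.
C: fails at (2, 5) — LHS = 343, RHS = 133.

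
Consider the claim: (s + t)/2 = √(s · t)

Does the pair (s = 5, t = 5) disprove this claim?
No

Substituting s = 5, t = 5:
LHS = (5 + 5)/2 = 5
RHS = √(5 · 5) = 5

The sides agree, so this pair does not disprove the claim.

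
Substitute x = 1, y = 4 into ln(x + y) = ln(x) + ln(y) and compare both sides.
LHS = ln(1 + 4) = ln(5) ≈ 1.609
RHS = ln(1) + ln(4) = ln(4) ≈ 1.386

LHS ≠ RHS (they differ by about 0.2231), so the equation does not hold here.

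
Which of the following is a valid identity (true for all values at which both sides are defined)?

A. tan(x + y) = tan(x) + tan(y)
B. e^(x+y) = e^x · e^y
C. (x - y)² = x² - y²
A: fails at (3, 7) — LHS = tan(10) ≈ 0.6484, RHS = tan(3) + tan(7) ≈ 0.7289.
B: holds — e.g. at (6, 7), both sides equal e^13 ≈ 442413.4.
C: fails at (1, 3) — LHS = 4, RHS = -8.

Answer: B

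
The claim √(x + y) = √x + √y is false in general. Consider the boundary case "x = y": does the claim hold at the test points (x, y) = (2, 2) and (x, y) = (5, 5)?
At (2, 2): LHS = 2 ≠ RHS = 2·√(2) ≈ 2.828
At (5, 5): LHS = √(10) ≈ 3.162 ≠ RHS = 2·√(5) ≈ 4.472

Answer: No, fails at both test points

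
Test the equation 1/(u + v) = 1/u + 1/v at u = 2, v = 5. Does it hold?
Substituting u = 2, v = 5:

LHS = 1/(2 + 5) = 1/7
RHS = 1/2 + 1/5 = 7/10

LHS ≠ RHS, so the equation does not hold at this point.

Answer: Fails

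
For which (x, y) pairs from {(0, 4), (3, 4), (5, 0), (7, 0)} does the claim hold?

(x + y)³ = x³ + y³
Testing each pair:
(0, 4): LHS = 64, RHS = 64 → holds
(3, 4): LHS = 343, RHS = 91 → fails
(5, 0): LHS = 125, RHS = 125 → holds
(7, 0): LHS = 343, RHS = 343 → holds

3 of 4 pairs satisfy the claim.

Answer: (0, 4), (5, 0), (7, 0)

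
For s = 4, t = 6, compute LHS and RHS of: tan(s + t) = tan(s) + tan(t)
LHS = tan(4 + 6) = tan(10) ≈ 0.6484
RHS = tan(4) + tan(6) ≈ 0.8668

LHS ≠ RHS (they differ by about 0.2185), so the equation does not hold here.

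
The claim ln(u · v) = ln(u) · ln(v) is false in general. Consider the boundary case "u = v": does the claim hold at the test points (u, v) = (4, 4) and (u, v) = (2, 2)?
At (4, 4): LHS = ln(16) ≈ 2.773 ≠ RHS = ln(4)² ≈ 1.922
At (2, 2): LHS = ln(4) ≈ 1.386 ≠ RHS = ln(2)² ≈ 0.4805

Answer: No, fails at both test points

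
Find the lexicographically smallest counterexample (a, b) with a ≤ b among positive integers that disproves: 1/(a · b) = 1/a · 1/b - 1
(a, b) = (1, 1)

Substituting (1, 1) into the claim:
LHS = 1/(1 · 1) = 1
RHS = 1/1 · 1/1 - 1 = 0

Since LHS ≠ RHS, this pair disproves the claim, and no lexicographically smaller pair (a ≤ b, positive integers) does.

For instance (2, 4) is also a counterexample (LHS = 1/8, RHS = -7/8), but it's lexicographically larger.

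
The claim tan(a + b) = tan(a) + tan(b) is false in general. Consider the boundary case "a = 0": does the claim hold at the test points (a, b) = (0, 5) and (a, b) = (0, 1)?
At (0, 5): LHS = tan(5) ≈ -3.381, RHS = tan(5) ≈ -3.381 → equal
At (0, 1): LHS = tan(1) ≈ 1.557, RHS = tan(1) ≈ 1.557 → equal

So the claim does hold at both of these boundary points, even though it is not an identity.

Answer: Yes, holds at both test points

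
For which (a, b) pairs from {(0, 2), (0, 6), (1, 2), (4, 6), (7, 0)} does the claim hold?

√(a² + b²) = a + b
(0, 2), (0, 6), (7, 0)

Testing each pair:
(0, 2): LHS = 2, RHS = 2 → holds
(0, 6): LHS = 6, RHS = 6 → holds
(1, 2): LHS = √(5) ≈ 2.236, RHS = 3 → fails
(4, 6): LHS = 2·√(13) ≈ 7.211, RHS = 10 → fails
(7, 0): LHS = 7, RHS = 7 → holds

3 of 5 pairs satisfy the claim.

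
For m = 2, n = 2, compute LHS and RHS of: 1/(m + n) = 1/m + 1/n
LHS = 1/(2 + 2) = 1/4
RHS = 1/2 + 1/2 = 1

LHS ≠ RHS, so the equation does not hold here.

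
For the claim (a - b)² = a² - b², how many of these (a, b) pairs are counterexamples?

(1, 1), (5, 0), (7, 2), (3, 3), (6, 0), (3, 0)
1

Testing each pair:
(1, 1): LHS = 0, RHS = 0 → satisfies claim
(5, 0): LHS = 25, RHS = 25 → satisfies claim
(7, 2): LHS = 25, RHS = 45 → counterexample
(3, 3): LHS = 0, RHS = 0 → satisfies claim
(6, 0): LHS = 36, RHS = 36 → satisfies claim
(3, 0): LHS = 9, RHS = 9 → satisfies claim

That makes 1 counterexample.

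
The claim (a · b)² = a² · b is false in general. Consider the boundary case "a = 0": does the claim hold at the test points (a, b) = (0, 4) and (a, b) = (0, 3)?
Yes, holds at both test points

At (0, 4): LHS = 0, RHS = 0 → equal
At (0, 3): LHS = 0, RHS = 0 → equal

So the claim does hold at both of these boundary points, even though it is not an identity.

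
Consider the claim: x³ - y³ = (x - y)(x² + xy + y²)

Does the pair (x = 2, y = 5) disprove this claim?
Substituting x = 2, y = 5:
LHS = 2³ - 5³ = -117
RHS = (2 - 5)(2² + 2·5 + 5²) = -117

The sides agree, so this pair does not disprove the claim.

Answer: No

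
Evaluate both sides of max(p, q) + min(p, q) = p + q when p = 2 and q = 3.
LHS = max(2, 3) + min(2, 3) = 5
RHS = 2 + 3 = 5

LHS = RHS: the two sides agree.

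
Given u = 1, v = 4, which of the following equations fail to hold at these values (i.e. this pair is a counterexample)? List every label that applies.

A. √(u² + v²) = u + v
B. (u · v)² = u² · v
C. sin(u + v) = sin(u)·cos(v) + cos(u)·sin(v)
Evaluating each claim at the given values:
A. LHS = √(17) ≈ 4.123, RHS = 5 → fails here (LHS ≠ RHS)
B. LHS = 16, RHS = 4 → fails here (LHS ≠ RHS)
C. LHS = sin(5) ≈ -0.9589, RHS = sin(1)·cos(4) + sin(4)·cos(1) ≈ -0.9589 → holds here (LHS = RHS)

Answer: A, B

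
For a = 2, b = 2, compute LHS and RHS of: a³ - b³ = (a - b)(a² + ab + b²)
LHS = 2³ - 2³ = 0
RHS = (2 - 2)(2² + 2·2 + 2²) = 0

LHS = RHS: the two sides agree.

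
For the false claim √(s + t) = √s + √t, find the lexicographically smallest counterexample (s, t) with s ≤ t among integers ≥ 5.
(s, t) = (5, 5)

Substituting (5, 5) into the claim:
LHS = √(5 + 5) = √(10) ≈ 3.162
RHS = √5 + √5 = 2·√(5) ≈ 4.472

Since LHS ≠ RHS, this pair disproves the claim, and no lexicographically smaller pair (s ≤ t, integers ≥ 5) does.

For instance (6, 6) is also a counterexample (LHS = 2·√(3) ≈ 3.464, RHS = 2·√(6) ≈ 4.899), but it's lexicographically larger.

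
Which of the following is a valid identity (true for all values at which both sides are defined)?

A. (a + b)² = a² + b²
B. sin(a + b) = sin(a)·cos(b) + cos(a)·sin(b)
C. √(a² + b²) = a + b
B

A: fails at (3, 4) — LHS = 49, RHS = 25.
B: holds — e.g. at (3, 7), both sides equal sin(10) ≈ -0.544.
C: fails at (1, 1) — LHS = √(2) ≈ 1.414, RHS = 2.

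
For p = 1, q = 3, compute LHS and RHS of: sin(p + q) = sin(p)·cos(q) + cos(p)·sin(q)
LHS = sin(1 + 3) = sin(4) ≈ -0.7568
RHS = sin(1)·cos(3) + cos(1)·sin(3) = sin(1)·cos(3) + sin(3)·cos(1) ≈ -0.7568

LHS = RHS: the two sides agree.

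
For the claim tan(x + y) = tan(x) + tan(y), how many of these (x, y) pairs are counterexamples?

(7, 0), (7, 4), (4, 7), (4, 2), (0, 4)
Testing each pair:
(7, 0): LHS = tan(7) ≈ 0.8714, RHS = tan(7) ≈ 0.8714 → satisfies claim
(7, 4): LHS = tan(11) ≈ -226, RHS = tan(7) + tan(4) ≈ 2.029 → counterexample
(4, 7): LHS = tan(11) ≈ -226, RHS = tan(7) + tan(4) ≈ 2.029 → counterexample
(4, 2): LHS = tan(6) ≈ -0.291, RHS = tan(2) + tan(4) ≈ -1.027 → counterexample
(0, 4): LHS = tan(4) ≈ 1.158, RHS = tan(4) ≈ 1.158 → satisfies claim

That makes 3 counterexamples.

Answer: 3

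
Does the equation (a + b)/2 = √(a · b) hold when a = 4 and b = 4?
Substituting a = 4, b = 4:

LHS = (4 + 4)/2 = 4
RHS = √(4 · 4) = 4

LHS = RHS, so the equation holds at this point.

Answer: Holds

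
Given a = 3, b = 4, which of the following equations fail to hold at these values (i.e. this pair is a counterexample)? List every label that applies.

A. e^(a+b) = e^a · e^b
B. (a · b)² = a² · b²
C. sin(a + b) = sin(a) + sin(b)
C

Evaluating each claim at the given values:
A. LHS = e^7 ≈ 1097, RHS = e^7 ≈ 1097 → holds here (LHS = RHS)
B. LHS = 144, RHS = 144 → holds here (LHS = RHS)
C. LHS = sin(7) ≈ 0.657, RHS = sin(4) + sin(3) ≈ -0.6157 → fails here (LHS ≠ RHS)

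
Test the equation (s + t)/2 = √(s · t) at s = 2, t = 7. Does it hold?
Fails

Substituting s = 2, t = 7:

LHS = (2 + 7)/2 = 9/2
RHS = √(2 · 7) = √(14) ≈ 3.742

LHS ≠ RHS, so the equation does not hold at this point.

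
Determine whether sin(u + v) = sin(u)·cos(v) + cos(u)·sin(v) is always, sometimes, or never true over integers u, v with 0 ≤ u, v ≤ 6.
The identity holds for every pair in the range. For instance at (u, v) = (4, 6): both sides equal sin(10) ≈ -0.544.

Answer: Always true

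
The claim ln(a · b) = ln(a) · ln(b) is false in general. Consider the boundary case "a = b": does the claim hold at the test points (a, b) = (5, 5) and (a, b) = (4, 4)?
No, fails at both test points

At (5, 5): LHS = ln(25) ≈ 3.219 ≠ RHS = ln(5)² ≈ 2.59
At (4, 4): LHS = ln(16) ≈ 2.773 ≠ RHS = ln(4)² ≈ 1.922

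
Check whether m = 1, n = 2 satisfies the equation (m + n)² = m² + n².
Substituting m = 1, n = 2:

LHS = (1 + 2)² = 9
RHS = 1² + 2² = 5

LHS ≠ RHS, so the equation does not hold at this point.

Answer: Fails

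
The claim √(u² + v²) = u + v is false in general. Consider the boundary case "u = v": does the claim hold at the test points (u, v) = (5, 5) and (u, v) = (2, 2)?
No, fails at both test points

At (5, 5): LHS = 5·√(2) ≈ 7.071 ≠ RHS = 10
At (2, 2): LHS = 2·√(2) ≈ 2.828 ≠ RHS = 4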